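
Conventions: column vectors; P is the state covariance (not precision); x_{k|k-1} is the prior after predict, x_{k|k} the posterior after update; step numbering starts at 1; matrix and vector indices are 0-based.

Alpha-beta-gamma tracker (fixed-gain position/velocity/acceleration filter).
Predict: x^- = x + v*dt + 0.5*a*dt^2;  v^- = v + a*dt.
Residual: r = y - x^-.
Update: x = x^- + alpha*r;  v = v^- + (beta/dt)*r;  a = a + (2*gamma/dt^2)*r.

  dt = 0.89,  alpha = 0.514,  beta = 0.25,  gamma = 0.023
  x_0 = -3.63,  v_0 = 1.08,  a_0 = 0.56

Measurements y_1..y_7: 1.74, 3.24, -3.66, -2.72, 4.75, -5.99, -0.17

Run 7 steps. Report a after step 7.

a_post = -0.2493

step 1: x_pred=-2.4470  r=4.1870  x^+=-0.2949  v^+=2.7545  a^+=0.8032
step 2: x_pred=2.4747  r=0.7653  x^+=2.8681  v^+=3.6843  a^+=0.8476
step 3: x_pred=6.4828  r=-10.1428  x^+=1.2694  v^+=1.5896  a^+=0.2586
step 4: x_pred=2.7865  r=-5.5065  x^+=-0.0438  v^+=0.2729  a^+=-0.0612
step 5: x_pred=0.1748  r=4.5752  x^+=2.5265  v^+=1.5036  a^+=0.2045
step 6: x_pred=3.9456  r=-9.9356  x^+=-1.1613  v^+=-1.1053  a^+=-0.3725
step 7: x_pred=-2.2925  r=2.1225  x^+=-1.2016  v^+=-0.8406  a^+=-0.2493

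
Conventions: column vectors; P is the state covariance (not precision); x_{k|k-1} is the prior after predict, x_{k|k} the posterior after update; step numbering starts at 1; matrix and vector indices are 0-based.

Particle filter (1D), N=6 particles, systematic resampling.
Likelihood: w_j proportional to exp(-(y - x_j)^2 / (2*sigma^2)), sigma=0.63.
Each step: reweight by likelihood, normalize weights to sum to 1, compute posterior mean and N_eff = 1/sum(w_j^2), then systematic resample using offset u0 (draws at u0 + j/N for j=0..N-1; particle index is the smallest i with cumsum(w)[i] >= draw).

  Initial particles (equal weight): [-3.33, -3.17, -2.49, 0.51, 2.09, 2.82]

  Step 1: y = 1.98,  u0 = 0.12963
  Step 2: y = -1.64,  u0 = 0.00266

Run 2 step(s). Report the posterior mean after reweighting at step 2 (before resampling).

post_mean = 2.0902

step 1: w=[0.0000, 0.0000, 0.0000, 0.0450, 0.6738, 0.2813]  mean=2.2243  Neff=1.8688  idx=[4, 4, 4, 4, 5, 5]
step 2: w=[0.2499, 0.2499, 0.2499, 0.2499, 0.0001, 0.0001]  mean=2.0902  Neff=4.0021  idx=[0, 0, 1, 2, 2, 3]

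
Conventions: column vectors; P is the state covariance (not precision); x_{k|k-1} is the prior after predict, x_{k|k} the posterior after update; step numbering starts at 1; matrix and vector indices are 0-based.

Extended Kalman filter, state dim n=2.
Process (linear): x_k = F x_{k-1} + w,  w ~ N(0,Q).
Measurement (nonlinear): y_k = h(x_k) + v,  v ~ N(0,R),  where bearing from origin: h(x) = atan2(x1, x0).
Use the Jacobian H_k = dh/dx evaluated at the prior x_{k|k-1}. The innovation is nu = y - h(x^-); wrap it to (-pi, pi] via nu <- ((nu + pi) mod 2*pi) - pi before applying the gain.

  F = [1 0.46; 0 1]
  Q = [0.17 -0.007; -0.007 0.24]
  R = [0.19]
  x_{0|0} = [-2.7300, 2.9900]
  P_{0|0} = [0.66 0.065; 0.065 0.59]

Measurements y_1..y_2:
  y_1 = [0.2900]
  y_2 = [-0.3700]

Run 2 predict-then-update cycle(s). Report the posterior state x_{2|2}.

x_post = [3.3477, 3.9677]

step 1: x^-=[-1.3546, 2.9900]  P^-=[1.0146 0.3294; 0.3294 0.8300]  H_jac=[-0.2775 -0.1257]  S=[0.3042]  K=[-1.0616; -0.6434]  nu=[-1.7062]  x^+=[0.4567, 4.0878]  P^+=[0.6718 0.1216; 0.1216 0.7040]
step 2: x^-=[2.3371, 4.0878]  P^-=[1.1026 0.4385; 0.4385 0.9440]  H_jac=[-0.1844 0.1054]  S=[0.2209]  K=[-0.7110; 0.0845]  nu=[-1.4214]  x^+=[3.3477, 3.9677]  P^+=[0.9910 0.4517; 0.4517 0.9425]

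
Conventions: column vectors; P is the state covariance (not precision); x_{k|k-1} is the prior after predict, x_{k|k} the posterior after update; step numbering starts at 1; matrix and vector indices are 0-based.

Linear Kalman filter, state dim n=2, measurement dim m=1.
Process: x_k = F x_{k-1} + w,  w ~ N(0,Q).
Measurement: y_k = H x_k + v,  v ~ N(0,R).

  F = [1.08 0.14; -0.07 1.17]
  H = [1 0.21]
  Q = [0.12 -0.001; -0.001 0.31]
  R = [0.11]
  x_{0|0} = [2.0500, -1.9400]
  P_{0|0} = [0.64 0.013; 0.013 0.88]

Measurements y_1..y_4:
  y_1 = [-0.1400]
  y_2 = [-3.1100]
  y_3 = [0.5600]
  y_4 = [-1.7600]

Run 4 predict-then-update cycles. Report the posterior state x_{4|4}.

x_post = [-0.8287, -3.3130]

step 1: x^-=[1.9424, -2.4133]  P^-=[0.8877 0.1111; 0.1111 1.5156]  S=[1.1112]  K=[0.8199; 0.3864]  nu=[-1.5756]  x^+=[0.6506, -3.0221]  P^+=[0.1408 -0.2409; -0.2409 1.3497]
step 2: x^-=[0.2796, -3.5814]  P^-=[0.2378 -0.0926; -0.0926 2.1978]  S=[0.4058]  K=[0.5380; 0.9090]  nu=[-2.6375]  x^+=[-1.1395, -5.9789]  P^+=[0.1203 -0.2911; -0.2911 1.8625]
step 3: x^-=[-2.0677, -6.9156]  P^-=[0.2088 -0.0700; -0.0700 2.9078]  S=[0.4176]  K=[0.4648; 1.2945]  nu=[4.0800]  x^+=[-0.1715, -1.6342]  P^+=[0.1186 -0.3213; -0.3213 2.2080]
step 4: x^-=[-0.4140, -1.9000]  P^-=[0.2044 -0.0511; -0.0511 3.3858]  S=[0.4423]  K=[0.4380; 1.4920]  nu=[-0.9470]  x^+=[-0.8287, -3.3130]  P^+=[0.1196 -0.3401; -0.3401 2.4013]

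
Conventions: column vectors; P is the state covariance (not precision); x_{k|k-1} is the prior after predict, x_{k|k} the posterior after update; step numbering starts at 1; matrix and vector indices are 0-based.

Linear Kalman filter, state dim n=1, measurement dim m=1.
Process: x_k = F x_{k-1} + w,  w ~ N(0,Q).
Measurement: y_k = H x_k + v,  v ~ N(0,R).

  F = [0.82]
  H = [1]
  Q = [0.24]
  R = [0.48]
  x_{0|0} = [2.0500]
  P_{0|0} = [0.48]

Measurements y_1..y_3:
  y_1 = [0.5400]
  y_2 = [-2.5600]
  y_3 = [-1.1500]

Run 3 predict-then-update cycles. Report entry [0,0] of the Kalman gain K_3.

K[0,0] = 0.4480

step 1: x^-=[1.6810]  P^-=[0.5628]  S=[1.0428]  K=[0.5397]  nu=[-1.1410]  x^+=[1.0652]  P^+=[0.2590]
step 2: x^-=[0.8735]  P^-=[0.4142]  S=[0.8942]  K=[0.4632]  nu=[-3.4335]  x^+=[-0.7169]  P^+=[0.2223]
step 3: x^-=[-0.5879]  P^-=[0.3895]  S=[0.8695]  K=[0.4480]  nu=[-0.5621]  x^+=[-0.8397]  P^+=[0.2150]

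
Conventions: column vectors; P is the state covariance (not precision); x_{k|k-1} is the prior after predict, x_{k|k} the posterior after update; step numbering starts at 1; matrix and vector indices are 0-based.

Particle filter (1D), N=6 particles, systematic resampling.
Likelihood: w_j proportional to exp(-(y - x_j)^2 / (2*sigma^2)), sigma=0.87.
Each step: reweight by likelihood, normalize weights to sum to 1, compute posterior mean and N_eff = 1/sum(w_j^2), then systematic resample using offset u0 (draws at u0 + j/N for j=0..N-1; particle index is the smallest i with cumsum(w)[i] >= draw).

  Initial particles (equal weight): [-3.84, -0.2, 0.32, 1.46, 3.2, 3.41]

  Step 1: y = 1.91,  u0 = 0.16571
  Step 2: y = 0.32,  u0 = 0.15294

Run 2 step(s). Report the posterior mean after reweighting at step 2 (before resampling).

post_mean = 1.4664

step 1: w=[0.0000, 0.0315, 0.1124, 0.5222, 0.1989, 0.1350]  mean=1.8889  Neff=2.9061  idx=[3, 3, 3, 3, 4, 5]
step 2: w=[0.2491, 0.2491, 0.2491, 0.2491, 0.0025, 0.0011]  mean=1.4664  Neff=4.0282  idx=[0, 1, 1, 2, 3, 3]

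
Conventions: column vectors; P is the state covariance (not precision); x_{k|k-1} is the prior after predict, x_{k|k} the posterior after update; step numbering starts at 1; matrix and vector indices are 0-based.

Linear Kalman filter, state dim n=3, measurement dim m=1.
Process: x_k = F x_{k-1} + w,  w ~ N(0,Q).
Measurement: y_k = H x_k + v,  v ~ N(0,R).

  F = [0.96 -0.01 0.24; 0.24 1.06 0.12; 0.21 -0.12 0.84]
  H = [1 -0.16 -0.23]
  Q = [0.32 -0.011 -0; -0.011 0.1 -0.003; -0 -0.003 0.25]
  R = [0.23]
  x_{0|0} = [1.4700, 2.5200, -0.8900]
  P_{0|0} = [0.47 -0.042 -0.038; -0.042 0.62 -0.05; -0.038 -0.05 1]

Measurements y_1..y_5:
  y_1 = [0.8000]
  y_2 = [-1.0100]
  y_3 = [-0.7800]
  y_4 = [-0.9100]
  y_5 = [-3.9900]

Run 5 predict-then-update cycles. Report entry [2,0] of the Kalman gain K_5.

K[2,0] = 0.2949

step 1: x^-=[1.1724, 2.9172, -0.7413]  P^-=[0.7943 0.0577 0.2713; 0.0577 0.8018 -0.0179; 0.2713 -0.0179 0.9840]  S=[0.9524]  K=[0.7589; -0.0698; 0.0503]  nu=[-0.0761]  x^+=[1.1146, 2.9225, -0.7451]  P^+=[0.2459 0.1081 0.2350; 0.1081 0.7972 -0.0146; 0.2350 -0.0146 0.9816]
step 2: x^-=[0.8620, 3.2760, -0.7425]  P^-=[0.7095 0.2122 0.4376; 0.2122 1.0889 0.0684; 0.4376 0.0684 1.0454]  S=[0.7585]  K=[0.7579; 0.0293; 0.2455]  nu=[-1.5186]  x^+=[-0.2890, 3.2315, -1.1154]  P^+=[0.2738 0.1953 0.2965; 0.1953 1.0882 0.0630; 0.2965 0.0630 0.9996]
step 3: x^-=[-0.5775, 3.2222, -1.3854]  P^-=[0.7625 0.3348 0.4868; 0.3348 1.4853 0.1334; 0.4868 0.1334 1.0651]  S=[0.7657]  K=[0.7797; 0.0868; 0.2879]  nu=[-0.0056]  x^+=[-0.5819, 3.2217, -1.3871]  P^+=[0.2970 0.2830 0.3149; 0.2830 1.4796 0.1143; 0.3149 0.1143 1.0017]
step 4: x^-=[-0.9237, 3.1089, -1.6739]  P^-=[0.7907 0.4412 0.4959; 0.4412 1.9852 0.1511; 0.4959 0.1511 1.0650]  S=[0.7697]  K=[0.7874; 0.1154; 0.2947]  nu=[0.1261]  x^+=[-0.8244, 3.1234, -1.6368]  P^+=[0.3135 0.3713 0.3173; 0.3713 1.9749 0.1249; 0.3173 0.1249 0.9981]
step 5: x^-=[-1.2155, 2.9166, -1.9228]  P^-=[0.8051 0.5324 0.4905; 0.5324 2.5904 0.1155; 0.4905 0.1155 1.0646]  S=[0.7702]  K=[0.7882; 0.1186; 0.2949]  nu=[-2.7501]  x^+=[-3.3831, 2.5904, -2.7338]  P^+=[0.3266 0.4604 0.3115; 0.4604 2.5795 0.0886; 0.3115 0.0886 0.9976]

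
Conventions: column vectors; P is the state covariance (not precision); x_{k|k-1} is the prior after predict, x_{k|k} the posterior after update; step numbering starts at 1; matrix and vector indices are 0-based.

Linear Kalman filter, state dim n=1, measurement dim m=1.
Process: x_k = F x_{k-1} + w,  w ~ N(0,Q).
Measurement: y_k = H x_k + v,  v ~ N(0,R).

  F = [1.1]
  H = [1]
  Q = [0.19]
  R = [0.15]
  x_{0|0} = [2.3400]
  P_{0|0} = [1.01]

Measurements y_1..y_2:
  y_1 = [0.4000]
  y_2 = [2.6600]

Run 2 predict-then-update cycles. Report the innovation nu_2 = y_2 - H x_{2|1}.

innov = [1.9904]

step 1: x^-=[2.5740]  P^-=[1.4121]  S=[1.5621]  K=[0.9040]  nu=[-2.1740]  x^+=[0.6088]  P^+=[0.1356]
step 2: x^-=[0.6696]  P^-=[0.3541]  S=[0.5041]  K=[0.7024]  nu=[1.9904]  x^+=[2.0677]  P^+=[0.1054]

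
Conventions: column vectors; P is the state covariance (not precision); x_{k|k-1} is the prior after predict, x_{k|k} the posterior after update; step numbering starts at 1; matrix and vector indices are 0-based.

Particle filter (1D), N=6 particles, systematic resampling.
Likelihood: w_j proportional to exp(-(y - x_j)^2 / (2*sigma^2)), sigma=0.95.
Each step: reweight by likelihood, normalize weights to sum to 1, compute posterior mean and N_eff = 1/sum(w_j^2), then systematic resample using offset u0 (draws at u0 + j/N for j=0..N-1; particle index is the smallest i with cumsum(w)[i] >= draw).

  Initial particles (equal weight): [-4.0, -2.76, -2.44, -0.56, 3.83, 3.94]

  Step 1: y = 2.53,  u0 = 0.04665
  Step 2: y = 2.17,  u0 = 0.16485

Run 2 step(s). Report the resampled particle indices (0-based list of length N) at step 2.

resampled_idx = [0, 1, 2, 3, 4, 5]

step 1: w=[0.0000, 0.0000, 0.0000, 0.0069, 0.5375, 0.4556]  mean=3.8498  Neff=2.0141  idx=[4, 4, 4, 5, 5, 5]
step 2: w=[0.1840, 0.1840, 0.1840, 0.1493, 0.1493, 0.1493]  mean=3.8793  Neff=5.9356  idx=[0, 1, 2, 3, 4, 5]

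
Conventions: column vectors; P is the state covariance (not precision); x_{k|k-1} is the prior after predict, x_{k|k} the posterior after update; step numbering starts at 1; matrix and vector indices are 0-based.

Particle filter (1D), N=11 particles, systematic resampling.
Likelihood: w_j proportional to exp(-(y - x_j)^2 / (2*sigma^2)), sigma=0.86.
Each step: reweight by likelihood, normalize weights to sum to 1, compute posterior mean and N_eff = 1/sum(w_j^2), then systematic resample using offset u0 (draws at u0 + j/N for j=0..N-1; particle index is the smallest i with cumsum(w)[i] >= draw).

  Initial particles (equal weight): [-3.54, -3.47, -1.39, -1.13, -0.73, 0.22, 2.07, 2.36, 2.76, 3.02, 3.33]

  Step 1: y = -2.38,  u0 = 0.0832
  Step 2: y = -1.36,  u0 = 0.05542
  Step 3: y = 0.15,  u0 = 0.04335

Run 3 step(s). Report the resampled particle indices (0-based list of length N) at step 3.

step 1: w=[0.2138, 0.2379, 0.2738, 0.1847, 0.0843, 0.0055, 0.0000, 0.0000, 0.0000, 0.0000, 0.0000]  mean=-2.2320  Neff=4.5762  idx=[0, 0, 1, 1, 1, 2, 2, 2, 3, 3, 4]
step 2: w=[0.0068, 0.0068, 0.0083, 0.0083, 0.0083, 0.1688, 0.1688, 0.1688, 0.1630, 0.1630, 0.1291]  mean=-1.3012  Neff=6.4285  idx=[5, 5, 6, 6, 7, 7, 8, 8, 9, 10, 10]
step 3: w=[0.0595, 0.0595, 0.0595, 0.0595, 0.0595, 0.0595, 0.0976, 0.0976, 0.0976, 0.1751, 0.1751]  mean=-1.0827  Neff=8.9968  idx=[0, 2, 3, 5, 6, 7, 8, 9, 9, 10, 10]

resampled_idx = [0, 2, 3, 5, 6, 7, 8, 9, 9, 10, 10]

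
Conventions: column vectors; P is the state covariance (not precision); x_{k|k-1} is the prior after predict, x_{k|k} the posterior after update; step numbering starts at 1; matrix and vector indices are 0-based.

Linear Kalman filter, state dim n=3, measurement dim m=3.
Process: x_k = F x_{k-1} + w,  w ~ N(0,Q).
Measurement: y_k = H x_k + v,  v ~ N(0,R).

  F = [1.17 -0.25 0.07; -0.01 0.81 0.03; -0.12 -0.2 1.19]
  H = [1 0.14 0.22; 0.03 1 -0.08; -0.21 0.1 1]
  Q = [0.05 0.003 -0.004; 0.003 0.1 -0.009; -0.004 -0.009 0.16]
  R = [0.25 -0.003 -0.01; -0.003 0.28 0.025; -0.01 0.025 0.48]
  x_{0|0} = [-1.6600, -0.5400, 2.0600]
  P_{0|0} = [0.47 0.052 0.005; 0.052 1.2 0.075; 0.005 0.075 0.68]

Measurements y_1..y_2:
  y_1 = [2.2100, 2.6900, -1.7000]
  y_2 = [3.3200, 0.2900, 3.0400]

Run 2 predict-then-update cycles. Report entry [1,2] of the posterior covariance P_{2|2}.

P_post[1,2] = 0.0025

step 1: x^-=[-1.6630, -0.3590, 2.7586]  P^-=[0.7395 -0.1908 0.0196; -0.1908 0.8908 -0.1117; 0.0196 -0.1117 1.1431]  S=[1.0106 -0.0926 0.0858; -0.0926 1.1851 -0.0525; 0.0858 -0.0525 1.6420]  K=[0.7124 -0.0939 -0.1345; -0.0237 0.7541 0.0359; 0.1840 -0.1268 0.6732]  nu=[3.3164, 3.3196, -4.7719]  x^+=[1.0295, 1.8943, -0.2643]  P^+=[0.1919 -0.0399 -0.0297; -0.0399 0.2138 0.0066; -0.0297 0.0066 0.3112]
step 2: x^-=[0.7125, 1.5162, -0.8169]  P^-=[0.3458 -0.0805 -0.0294; -0.0805 0.2416 -0.0217; -0.0294 -0.0217 0.6155]  S=[0.5935 -0.0529 0.0189; -0.0529 0.5246 -0.0085; 0.0189 -0.0085 1.1245]  K=[0.5494 -0.0756 -0.1077; -0.0469 0.4548 0.0214; 0.1459 -0.1134 0.5476]  nu=[2.5750, -1.3129, 3.8549]  x^+=[1.8114, 0.8808, 1.8185]  P^+=[0.1486 -0.0319 -0.0247; -0.0319 0.1292 0.0025; -0.0247 0.0025 0.2531]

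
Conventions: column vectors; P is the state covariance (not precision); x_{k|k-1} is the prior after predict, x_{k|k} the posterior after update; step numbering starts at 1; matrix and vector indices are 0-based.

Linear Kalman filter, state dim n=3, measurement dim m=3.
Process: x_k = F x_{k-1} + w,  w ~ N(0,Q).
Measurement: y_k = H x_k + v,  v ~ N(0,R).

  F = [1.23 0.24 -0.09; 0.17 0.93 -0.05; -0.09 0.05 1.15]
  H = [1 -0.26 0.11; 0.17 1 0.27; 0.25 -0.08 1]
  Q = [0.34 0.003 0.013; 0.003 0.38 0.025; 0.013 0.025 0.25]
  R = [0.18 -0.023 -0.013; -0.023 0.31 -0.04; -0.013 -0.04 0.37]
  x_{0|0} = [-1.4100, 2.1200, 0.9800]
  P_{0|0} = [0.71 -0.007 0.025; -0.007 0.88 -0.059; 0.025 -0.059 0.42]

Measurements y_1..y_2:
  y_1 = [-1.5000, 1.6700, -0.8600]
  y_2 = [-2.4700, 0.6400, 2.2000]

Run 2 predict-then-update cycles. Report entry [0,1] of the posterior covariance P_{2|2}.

P_post[0,1] = 0.0398

step 1: x^-=[-1.3137, 1.6829, 1.3599]  P^-=[1.4611 0.3452 -0.0792; 0.3452 1.1655 -0.0265; -0.0792 -0.0265 0.8015]  S=[1.5342 0.2522 0.3403; 0.2522 1.6720 0.1821; 0.3403 0.1821 1.2211]  K=[0.8661 0.2184 -0.0623; -0.0714 0.7517 -0.1196; -0.1484 0.0544 0.6751]  nu=[0.1017, -0.1567, -1.7568]  x^+=[-1.1504, 1.7679, 0.1502]  P^+=[0.1720 0.0433 -0.0826; 0.0433 0.2494 -0.0643; -0.0826 -0.0643 0.2651]
step 2: x^-=[-1.0041, 1.4411, 0.3646]  P^-=[0.6634 0.1597 -0.1637; 0.1597 0.6225 -0.0696; -0.1637 -0.0696 0.6119]  S=[0.7779 0.0487 0.0605; 0.0487 0.9979 0.0344; 0.0605 0.0344 0.9502]  K=[0.7695 0.1935 -0.0671; -0.0445 0.6379 -0.1039; -0.1518 0.0542 0.6144]  nu=[-1.1313, -0.7288, 2.2017]  x^+=[-2.1635, 0.7978, 1.8497]  P^+=[0.1539 0.0398 -0.0779; 0.0398 0.2114 -0.0564; -0.0779 -0.0564 0.2421]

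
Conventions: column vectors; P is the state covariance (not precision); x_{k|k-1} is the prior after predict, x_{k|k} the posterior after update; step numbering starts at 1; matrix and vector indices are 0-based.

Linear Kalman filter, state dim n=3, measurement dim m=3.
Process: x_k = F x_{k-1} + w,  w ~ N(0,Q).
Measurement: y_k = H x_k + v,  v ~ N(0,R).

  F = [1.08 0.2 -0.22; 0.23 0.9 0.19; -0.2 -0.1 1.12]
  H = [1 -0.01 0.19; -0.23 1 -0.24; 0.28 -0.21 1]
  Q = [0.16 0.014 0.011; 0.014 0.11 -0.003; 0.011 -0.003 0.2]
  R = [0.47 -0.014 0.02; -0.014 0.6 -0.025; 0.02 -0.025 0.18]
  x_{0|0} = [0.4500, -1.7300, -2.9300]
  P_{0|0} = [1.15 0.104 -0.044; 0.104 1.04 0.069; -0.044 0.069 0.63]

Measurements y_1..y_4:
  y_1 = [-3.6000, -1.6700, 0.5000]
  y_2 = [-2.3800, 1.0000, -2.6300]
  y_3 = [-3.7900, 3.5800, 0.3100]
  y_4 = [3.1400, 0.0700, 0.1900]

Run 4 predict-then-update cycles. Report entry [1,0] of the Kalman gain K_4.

step 1: x^-=[0.7846, -2.0102, -3.1986]  P^-=[1.6332 0.5486 -0.4670; 0.5486 1.0988 0.0220; -0.4670 0.0220 1.0551]  S=[1.9529 0.2378 0.0704; 0.2378 1.5315 -0.2721; 0.0704 -0.2721 1.0763]  K=[0.7895 0.0353 -0.1588; 0.1990 0.6170 0.0918; -0.1817 0.1061 0.8932]  nu=[-3.7970, -0.2470, 3.0568]  x^+=[-2.7071, -2.6375, 0.1955]  P^+=[0.3883 0.0780 -0.1060; 0.0780 0.3992 0.0671; -0.1060 0.0671 0.1983]
step 2: x^-=[-3.4941, -2.9592, 1.0241]  P^-=[0.7166 0.2263 -0.2577; 0.2263 0.5070 0.0126; -0.2577 0.0126 0.5038]  S=[1.1024 0.0954 -0.0027; 0.0954 1.0353 -0.1344; -0.0027 -0.1344 0.5862]  K=[0.5996 0.0423 -0.1659; 0.1659 0.4273 0.0467; -0.1507 0.0634 0.7458]  nu=[0.8900, 3.4014, -3.2972]  x^+=[-2.2699, -1.5124, -1.3534]  P^+=[0.2951 0.0680 -0.0873; 0.0680 0.2782 0.0404; -0.0873 0.0404 0.1626]
step 3: x^-=[-2.4563, -2.1404, -0.9106]  P^-=[0.5906 0.1799 -0.2079; 0.1799 0.3912 -0.0000; -0.2079 -0.0000 0.4513]  S=[0.9943 0.0650 0.0147; 0.0650 0.9427 -0.1327; 0.0147 -0.1327 0.5573]  K=[0.5520 0.0407 -0.1490; 0.1528 0.3641 0.0256; -0.1365 0.0465 0.7200]  nu=[-1.1821, 4.9369, 1.4589]  x^+=[-3.1253, -0.4859, 0.5310]  P^+=[0.2716 0.0638 -0.0794; 0.0638 0.2377 0.0306; -0.0794 0.0306 0.1544]
step 4: x^-=[-3.5893, -1.0553, 1.2684]  P^-=[0.5564 0.1656 -0.1920; 0.1656 0.3524 -0.0042; -0.1920 -0.0042 0.4382]  S=[0.9660 0.0541 0.0226; 0.0541 0.9118 -0.1330; 0.0226 -0.1330 0.5521]  K=[0.5376 0.0393 -0.1410; 0.1475 0.3398 0.0182; -0.1314 0.0403 0.7129]  nu=[6.4778, 0.6041, -0.2950]  x^+=[-0.0415, 0.0999, 0.2311]  P^+=[0.2645 0.0620 -0.0766; 0.0620 0.2221 0.0270; -0.0766 0.0270 0.1518]

K[1,0] = 0.1475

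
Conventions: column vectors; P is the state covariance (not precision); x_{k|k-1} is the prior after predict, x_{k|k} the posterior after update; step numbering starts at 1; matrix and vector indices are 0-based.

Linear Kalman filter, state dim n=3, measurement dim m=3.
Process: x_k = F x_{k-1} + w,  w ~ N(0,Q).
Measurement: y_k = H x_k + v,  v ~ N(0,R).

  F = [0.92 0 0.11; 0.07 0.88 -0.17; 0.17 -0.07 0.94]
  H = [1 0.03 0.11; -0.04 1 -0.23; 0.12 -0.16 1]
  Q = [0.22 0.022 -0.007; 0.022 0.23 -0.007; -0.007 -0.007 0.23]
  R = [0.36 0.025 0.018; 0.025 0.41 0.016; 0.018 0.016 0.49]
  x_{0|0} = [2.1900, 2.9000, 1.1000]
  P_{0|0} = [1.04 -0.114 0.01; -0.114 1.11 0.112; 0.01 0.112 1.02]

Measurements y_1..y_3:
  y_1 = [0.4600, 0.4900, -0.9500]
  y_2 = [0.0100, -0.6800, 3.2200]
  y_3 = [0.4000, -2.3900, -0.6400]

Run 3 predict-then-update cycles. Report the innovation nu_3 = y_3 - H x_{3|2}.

innov = [-0.2589, -1.9298, -2.3096]

step 1: x^-=[2.1358, 2.5183, 1.2033]  P^-=[1.1146 -0.0130 0.2764; -0.0130 1.0764 -0.1481; 0.2764 -0.1481 1.1579]  S=[1.5487 -0.1097 0.5543; -0.1097 1.6237 -0.6018; 0.5543 -0.6018 1.8058]  K=[0.7400 -0.0276 -0.0080; 0.0355 0.7034 0.0452; 0.0201 -0.0156 0.6614]  nu=[-1.8837, -1.6661, -2.0067]  x^+=[0.8040, 1.1886, -0.1357]  P^+=[0.2675 0.0129 -0.0211; 0.0129 0.3094 0.0820; -0.0211 0.0820 0.3398]
step 2: x^-=[0.7247, 1.1254, -0.0741]  P^-=[0.4463 0.0544 0.0499; 0.0544 0.4583 -0.0073; 0.0499 -0.0073 0.5217]  S=[0.8272 0.0496 0.1687; 0.0496 0.8965 -0.1835; 0.1687 -0.1835 1.0421]  K=[0.5478 -0.0020 0.0019; 0.0486 0.5102 0.0109; 0.0312 -0.0447 0.4946]  nu=[-0.7403, -1.7934, 3.3872]  x^+=[0.3290, 0.2113, 1.6581]  P^+=[0.1978 0.0185 -0.0100; 0.0185 0.2223 0.0477; -0.0100 0.0477 0.2510]
step 3: x^-=[0.4851, -0.0729, 1.5998]  P^-=[0.3884 0.0512 0.0395; 0.0512 0.3986 -0.0161; 0.0395 -0.0161 0.4487]  S=[0.7658 0.0502 0.1438; 0.0502 0.8370 -0.1657; 0.1438 -0.1657 0.9671]  K=[0.5139 0.0017 0.0044; 0.0494 0.4748 -0.0022; 0.0332 -0.0559 0.4570]  nu=[-0.2589, -1.9298, -2.3096]  x^+=[0.3385, -0.9968, 0.6437]  P^+=[0.1854 0.0193 -0.0077; 0.0193 0.2054 0.0379; -0.0077 0.0379 0.2306]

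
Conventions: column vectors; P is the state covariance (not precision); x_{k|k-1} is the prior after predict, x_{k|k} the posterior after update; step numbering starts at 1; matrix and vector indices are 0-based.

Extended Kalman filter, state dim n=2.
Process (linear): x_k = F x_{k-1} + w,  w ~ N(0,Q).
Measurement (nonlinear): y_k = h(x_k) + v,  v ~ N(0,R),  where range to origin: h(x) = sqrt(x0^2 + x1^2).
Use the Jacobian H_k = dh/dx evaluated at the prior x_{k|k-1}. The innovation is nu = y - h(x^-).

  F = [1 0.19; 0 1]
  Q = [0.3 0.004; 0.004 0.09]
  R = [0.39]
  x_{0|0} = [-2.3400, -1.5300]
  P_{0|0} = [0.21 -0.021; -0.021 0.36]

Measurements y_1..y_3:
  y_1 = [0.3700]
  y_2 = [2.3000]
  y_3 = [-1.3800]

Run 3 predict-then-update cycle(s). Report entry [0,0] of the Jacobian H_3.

step 1: x^-=[-2.6307, -1.5300]  P^-=[0.5150 0.0514; 0.0514 0.4500]  H_jac=[-0.8644 -0.5027]  S=[0.9333]  K=[-0.5047; -0.2900]  nu=[-2.6733]  x^+=[-1.2814, -0.7547]  P^+=[0.2773 -0.0852; -0.0852 0.3715]
step 2: x^-=[-1.4248, -0.7547]  P^-=[0.5583 -0.0106; -0.0106 0.4615]  H_jac=[-0.8837 -0.4681]  S=[0.9183]  K=[-0.5318; -0.2250]  nu=[0.6876]  x^+=[-1.7905, -0.9094]  P^+=[0.2986 -0.1205; -0.1205 0.4150]
step 3: x^-=[-1.9633, -0.9094]  P^-=[0.5677 -0.0377; -0.0377 0.5050]  H_jac=[-0.9074 -0.4203]  S=[0.9179]  K=[-0.5440; -0.1940]  nu=[-3.5437]  x^+=[-0.0356, -0.2219]  P^+=[0.2961 -0.1345; -0.1345 0.4705]

H_jac[0,0] = -0.9074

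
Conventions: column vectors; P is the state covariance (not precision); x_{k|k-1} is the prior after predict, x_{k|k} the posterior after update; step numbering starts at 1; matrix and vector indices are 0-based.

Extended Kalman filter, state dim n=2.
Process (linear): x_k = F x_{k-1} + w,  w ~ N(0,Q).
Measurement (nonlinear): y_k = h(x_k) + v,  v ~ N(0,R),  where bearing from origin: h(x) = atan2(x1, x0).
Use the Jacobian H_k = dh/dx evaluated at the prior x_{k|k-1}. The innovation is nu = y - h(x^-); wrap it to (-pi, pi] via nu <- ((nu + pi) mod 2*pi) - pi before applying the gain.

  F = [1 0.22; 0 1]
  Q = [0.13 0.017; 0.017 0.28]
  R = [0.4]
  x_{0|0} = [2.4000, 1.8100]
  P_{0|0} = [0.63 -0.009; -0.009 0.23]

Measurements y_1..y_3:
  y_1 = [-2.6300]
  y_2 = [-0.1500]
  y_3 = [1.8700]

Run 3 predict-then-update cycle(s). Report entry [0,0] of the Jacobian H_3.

H_jac[0,0] = -0.1367

step 1: x^-=[2.7982, 1.8100]  P^-=[0.7672 0.0586; 0.0586 0.5100]  H_jac=[-0.1630 0.2520]  S=[0.4479]  K=[-0.2462; 0.2655]  nu=[3.0790]  x^+=[2.0403, 2.6276]  P^+=[0.7400 0.0879; 0.0879 0.4784]
step 2: x^-=[2.6183, 2.6276]  P^-=[0.9319 0.2101; 0.2101 0.7584]  H_jac=[-0.1910 0.1903]  S=[0.4462]  K=[-0.3092; 0.2335]  nu=[-0.9372]  x^+=[2.9081, 2.4088]  P^+=[0.8892 0.2423; 0.2423 0.7341]
step 3: x^-=[3.4380, 2.4088]  P^-=[1.1614 0.4208; 0.4208 1.0141]  H_jac=[-0.1367 0.1951]  S=[0.4379]  K=[-0.1750; 0.3205]  nu=[1.2589]  x^+=[3.2177, 2.8122]  P^+=[1.1479 0.4454; 0.4454 0.9691]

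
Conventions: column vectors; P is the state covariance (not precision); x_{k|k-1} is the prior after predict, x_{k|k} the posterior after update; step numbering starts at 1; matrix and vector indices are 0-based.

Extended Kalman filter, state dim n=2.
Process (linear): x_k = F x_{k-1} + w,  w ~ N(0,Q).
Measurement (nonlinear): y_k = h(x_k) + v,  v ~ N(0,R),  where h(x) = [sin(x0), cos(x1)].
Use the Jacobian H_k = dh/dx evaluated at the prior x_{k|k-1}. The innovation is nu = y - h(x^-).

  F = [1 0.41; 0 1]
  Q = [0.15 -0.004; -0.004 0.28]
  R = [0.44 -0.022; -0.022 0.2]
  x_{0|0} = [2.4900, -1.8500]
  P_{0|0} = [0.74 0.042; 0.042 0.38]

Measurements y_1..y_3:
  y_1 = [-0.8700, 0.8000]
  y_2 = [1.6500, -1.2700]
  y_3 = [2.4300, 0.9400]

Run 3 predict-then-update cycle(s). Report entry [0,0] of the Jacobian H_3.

H_jac[0,0] = 0.9183

step 1: x^-=[1.7315, -1.8500]  P^-=[0.9883 0.1938; 0.1938 0.6600]  H_jac=[-0.1600 0.0000; 0.0000 0.9613]  S=[0.4653 -0.0518; -0.0518 0.8099]  K=[-0.3165 0.2098; 0.0207 0.7847]  nu=[-1.8571, 1.0756]  x^+=[2.5449, -1.0445]  P^+=[0.8992 0.0509; 0.0509 0.1628]
step 2: x^-=[2.1167, -1.0445]  P^-=[1.1183 0.1136; 0.1136 0.4428]  H_jac=[-0.5192 0.0000; 0.0000 0.8647]  S=[0.7414 -0.0730; -0.0730 0.5310]  K=[-0.7753 0.0784; -0.0087 0.7198]  nu=[0.7953, -1.7724]  x^+=[1.3611, -2.3271]  P^+=[0.6604 0.0379; 0.0379 0.1667]
step 3: x^-=[0.4070, -2.3271]  P^-=[0.8695 0.1022; 0.1022 0.4467]  H_jac=[0.9183 0.0000; 0.0000 0.7274]  S=[1.1733 0.0463; 0.0463 0.4364]  K=[0.6767 0.0986; 0.0508 0.7393]  nu=[2.0342, 1.6262]  x^+=[1.9438, -1.0214]  P^+=[0.3218 0.0067; 0.0067 0.2017]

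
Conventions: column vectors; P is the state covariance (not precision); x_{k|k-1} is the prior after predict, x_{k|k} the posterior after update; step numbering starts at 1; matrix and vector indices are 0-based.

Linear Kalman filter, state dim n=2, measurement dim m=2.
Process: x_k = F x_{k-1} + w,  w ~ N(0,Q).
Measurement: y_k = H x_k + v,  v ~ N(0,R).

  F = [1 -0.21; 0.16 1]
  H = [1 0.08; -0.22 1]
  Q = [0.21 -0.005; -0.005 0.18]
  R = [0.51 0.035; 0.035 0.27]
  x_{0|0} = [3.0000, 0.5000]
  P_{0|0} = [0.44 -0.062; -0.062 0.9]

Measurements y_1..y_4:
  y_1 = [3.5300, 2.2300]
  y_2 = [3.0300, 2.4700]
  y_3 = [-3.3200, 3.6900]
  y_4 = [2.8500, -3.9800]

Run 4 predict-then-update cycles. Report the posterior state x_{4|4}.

step 1: x^-=[2.8950, 0.9800]  P^-=[0.7157 -0.1835; -0.1835 1.0714]  S=[1.2032 -0.2170; -0.2170 1.4568]  K=[0.5553 -0.1513; 0.0579 0.7718]  nu=[0.5566, 1.8869]  x^+=[2.9186, 2.4686]  P^+=[0.2748 0.0390; 0.0390 0.2190]
step 2: x^-=[2.4002, 2.9355]  P^-=[0.4781 0.0307; 0.0307 0.4185]  S=[0.9957 -0.0065; -0.0065 0.6982]  K=[0.4820 -0.1022; 0.0683 0.5904]  nu=[0.3950, 0.0625]  x^+=[2.5842, 2.9994]  P^+=[0.2389 0.0418; 0.0418 0.1710]
step 3: x^-=[1.9543, 3.4129]  P^-=[0.4388 0.0377; 0.0377 0.3705]  S=[0.9573 0.0052; 0.0052 0.6452]  K=[0.4621 -0.0949; 0.0674 0.5609]  nu=[-5.5473, 0.7070]  x^+=[-0.6762, 3.4358]  P^+=[0.2291 0.0410; 0.0410 0.1628]
step 4: x^-=[-1.3978, 3.3276]  P^-=[0.4291 0.0370; 0.0370 0.3618]  S=[0.9473 0.0059; 0.0059 0.6362]  K=[0.4566 -0.0944; 0.0662 0.5552]  nu=[3.9815, -7.6151]  x^+=[1.1393, -0.6367]  P^+=[0.2264 0.0403; 0.0403 0.1611]

x_post = [1.1393, -0.6367]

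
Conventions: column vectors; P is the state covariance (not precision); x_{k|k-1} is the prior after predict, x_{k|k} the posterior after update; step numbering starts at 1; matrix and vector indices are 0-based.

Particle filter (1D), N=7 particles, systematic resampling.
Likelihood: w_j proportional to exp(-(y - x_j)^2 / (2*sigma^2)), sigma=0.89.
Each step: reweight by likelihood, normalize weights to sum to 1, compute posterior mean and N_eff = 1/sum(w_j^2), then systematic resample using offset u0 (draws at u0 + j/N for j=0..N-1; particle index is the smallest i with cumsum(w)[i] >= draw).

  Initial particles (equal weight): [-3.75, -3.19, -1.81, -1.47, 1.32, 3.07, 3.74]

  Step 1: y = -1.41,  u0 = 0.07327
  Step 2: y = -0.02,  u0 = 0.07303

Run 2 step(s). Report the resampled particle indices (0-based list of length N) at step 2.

step 1: w=[0.0152, 0.0651, 0.4351, 0.4802, 0.0044, 0.0000, 0.0000]  mean=-1.7524  Neff=2.3562  idx=[1, 2, 2, 2, 3, 3, 3]
step 2: w=[0.0015, 0.1108, 0.1108, 0.1108, 0.2221, 0.2221, 0.2221]  mean=-1.5855  Neff=5.4127  idx=[1, 2, 4, 4, 5, 6, 6]

resampled_idx = [1, 2, 4, 4, 5, 6, 6]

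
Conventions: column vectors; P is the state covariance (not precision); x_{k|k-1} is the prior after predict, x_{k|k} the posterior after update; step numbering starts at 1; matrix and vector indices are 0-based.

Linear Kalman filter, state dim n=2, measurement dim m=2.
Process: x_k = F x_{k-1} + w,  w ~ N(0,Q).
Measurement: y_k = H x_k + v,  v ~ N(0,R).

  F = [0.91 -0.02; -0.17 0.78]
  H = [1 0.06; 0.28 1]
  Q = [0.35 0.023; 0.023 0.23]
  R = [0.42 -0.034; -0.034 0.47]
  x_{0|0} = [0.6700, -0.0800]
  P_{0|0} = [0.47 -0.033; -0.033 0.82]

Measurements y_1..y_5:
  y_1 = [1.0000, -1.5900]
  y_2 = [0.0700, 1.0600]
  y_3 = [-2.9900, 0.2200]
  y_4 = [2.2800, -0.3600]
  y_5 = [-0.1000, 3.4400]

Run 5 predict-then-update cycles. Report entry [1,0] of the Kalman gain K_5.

step 1: x^-=[0.6113, -0.1763]  P^-=[0.7407 -0.0860; -0.0860 0.7512]  S=[1.1531 0.1310; 0.1310 1.2311]  K=[0.6344 0.0311; -0.1039 0.6017]  nu=[0.3993, -1.5849]  x^+=[0.8153, -1.1714]  P^+=[0.2703 -0.0827; -0.0827 0.3095]
step 2: x^-=[0.7654, -1.0523]  P^-=[0.5770 -0.0826; -0.0826 0.4480]  S=[0.9887 0.0705; 0.0705 0.9170]  K=[0.5756 0.0419; -0.0899 0.4702]  nu=[-0.6322, 1.8980]  x^+=[0.4810, -0.1029]  P^+=[0.2444 -0.0683; -0.0683 0.2432]
step 3: x^-=[0.4397, -0.1621]  P^-=[0.5550 -0.0673; -0.0673 0.4031]  S=[0.9684 0.0771; 0.0771 0.8790]  K=[0.5649 0.0506; -0.0799 0.4442]  nu=[-3.4200, 0.2589]  x^+=[-1.4792, 0.2263]  P^+=[0.2393 -0.0624; -0.0624 0.2290]
step 4: x^-=[-1.3506, 0.4280]  P^-=[0.5505 -0.0621; -0.0621 0.3928]  S=[0.9645 0.0806; 0.0806 0.8712]  K=[0.5624 0.0536; -0.0765 0.4380]  nu=[3.6049, -0.4098]  x^+=[0.6550, -0.0274]  P^+=[0.2380 -0.0606; -0.0606 0.2254]
step 5: x^-=[0.5966, -0.1327]  P^-=[0.5494 -0.0605; -0.0605 0.3901]  S=[0.9636 0.0817; 0.0817 0.8693]  K=[0.5618 0.0545; -0.0755 0.4364]  nu=[-0.6886, 3.4057]  x^+=[0.3955, 1.4054]  P^+=[0.2377 -0.0600; -0.0600 0.2245]

K[1,0] = -0.0755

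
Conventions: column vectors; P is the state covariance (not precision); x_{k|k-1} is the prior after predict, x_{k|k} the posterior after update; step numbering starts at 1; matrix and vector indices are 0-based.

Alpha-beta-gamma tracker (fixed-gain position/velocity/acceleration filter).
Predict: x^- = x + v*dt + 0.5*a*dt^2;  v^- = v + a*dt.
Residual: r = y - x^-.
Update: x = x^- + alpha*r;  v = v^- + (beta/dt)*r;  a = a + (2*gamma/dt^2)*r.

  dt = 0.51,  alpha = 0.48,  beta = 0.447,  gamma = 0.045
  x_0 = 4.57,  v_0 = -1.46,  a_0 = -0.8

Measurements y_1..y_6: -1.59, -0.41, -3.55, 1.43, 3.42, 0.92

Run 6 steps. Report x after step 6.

x_post = 2.7486

step 1: x_pred=3.7214  r=-5.3114  x^+=1.1719  v^+=-6.5233  a^+=-2.6378
step 2: x_pred=-2.4980  r=2.0880  x^+=-1.4958  v^+=-6.0385  a^+=-1.9153
step 3: x_pred=-4.8245  r=1.2745  x^+=-4.2127  v^+=-5.8983  a^+=-1.4744
step 4: x_pred=-7.4126  r=8.8426  x^+=-3.1681  v^+=1.1001  a^+=1.5854
step 5: x_pred=-2.4009  r=5.8209  x^+=0.3931  v^+=7.0105  a^+=3.5995
step 6: x_pred=4.4366  r=-3.5166  x^+=2.7486  v^+=5.7641  a^+=2.3827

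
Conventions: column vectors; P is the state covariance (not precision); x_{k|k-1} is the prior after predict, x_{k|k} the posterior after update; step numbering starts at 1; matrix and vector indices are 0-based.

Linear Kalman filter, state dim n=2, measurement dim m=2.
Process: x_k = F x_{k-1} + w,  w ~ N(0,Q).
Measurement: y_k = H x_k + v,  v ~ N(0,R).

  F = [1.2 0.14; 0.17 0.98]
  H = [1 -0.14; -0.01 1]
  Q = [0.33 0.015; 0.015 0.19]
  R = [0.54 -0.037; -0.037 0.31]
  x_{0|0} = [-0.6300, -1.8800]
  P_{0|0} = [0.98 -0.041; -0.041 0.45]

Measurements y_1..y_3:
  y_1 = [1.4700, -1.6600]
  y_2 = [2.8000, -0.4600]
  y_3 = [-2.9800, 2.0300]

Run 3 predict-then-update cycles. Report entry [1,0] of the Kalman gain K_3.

K[1,0] = 0.0491

step 1: x^-=[-1.0192, -1.9495]  P^-=[1.7362 0.2275; 0.2275 0.6368]  S=[2.2250 0.0843; 0.0843 0.9425]  K=[0.7601 0.1550; 0.0368 0.6700]  nu=[2.2163, 0.2793]  x^+=[0.7088, -1.6808]  P^+=[0.4081 0.0240; 0.0240 0.2066]
step 2: x^-=[0.6152, -1.5267]  P^-=[0.9298 0.1554; 0.1554 0.4082]  S=[1.4343 0.0522; 0.0522 0.7152]  K=[0.6273 0.1585; 0.0479 0.5651]  nu=[1.9711, 1.0729]  x^+=[2.0218, -0.8260]  P^+=[0.3370 0.0293; 0.0293 0.1737]
step 3: x^-=[2.3105, -0.4657]  P^-=[0.8285 0.1427; 0.1427 0.3763]  S=[1.3359 0.0450; 0.0450 0.6835]  K=[0.5999 0.1572; 0.0491 0.5452]  nu=[-5.3557, 2.5188]  x^+=[-0.5065, 0.6449]  P^+=[0.3223 0.0298; 0.0298 0.1675]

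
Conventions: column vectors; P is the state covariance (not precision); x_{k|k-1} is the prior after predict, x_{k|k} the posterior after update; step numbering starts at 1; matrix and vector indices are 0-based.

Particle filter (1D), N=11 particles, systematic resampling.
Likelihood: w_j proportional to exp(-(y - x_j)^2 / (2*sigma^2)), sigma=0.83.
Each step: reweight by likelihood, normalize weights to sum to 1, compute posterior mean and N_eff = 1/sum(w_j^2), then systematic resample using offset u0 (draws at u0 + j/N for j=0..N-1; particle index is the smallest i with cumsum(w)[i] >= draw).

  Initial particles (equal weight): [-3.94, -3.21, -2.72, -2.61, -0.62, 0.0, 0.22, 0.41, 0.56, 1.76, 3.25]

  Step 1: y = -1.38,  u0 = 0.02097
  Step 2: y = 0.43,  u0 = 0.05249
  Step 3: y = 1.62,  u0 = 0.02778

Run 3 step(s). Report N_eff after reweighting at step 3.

step 1: w=[0.0045, 0.0456, 0.1408, 0.1728, 0.3407, 0.1301, 0.0808, 0.0506, 0.0337, 0.0004, 0.0000]  mean=-1.1509  Neff=5.1278  idx=[1, 2, 3, 3, 4, 4, 4, 4, 5, 6, 7]
step 2: w=[0.0000, 0.0002, 0.0003, 0.0003, 0.0968, 0.0968, 0.0968, 0.0968, 0.1883, 0.2086, 0.2153]  mean=-0.1076  Neff=6.1426  idx=[4, 5, 6, 7, 8, 8, 9, 9, 9, 10, 10]
step 3: w=[0.0144, 0.0144, 0.0144, 0.0144, 0.0819, 0.0819, 0.1327, 0.1327, 0.1327, 0.1902, 0.1902]  mean=0.2078  Neff=7.1726  idx=[1, 4, 5, 6, 7, 7, 8, 9, 9, 10, 10]

N_eff = 7.1726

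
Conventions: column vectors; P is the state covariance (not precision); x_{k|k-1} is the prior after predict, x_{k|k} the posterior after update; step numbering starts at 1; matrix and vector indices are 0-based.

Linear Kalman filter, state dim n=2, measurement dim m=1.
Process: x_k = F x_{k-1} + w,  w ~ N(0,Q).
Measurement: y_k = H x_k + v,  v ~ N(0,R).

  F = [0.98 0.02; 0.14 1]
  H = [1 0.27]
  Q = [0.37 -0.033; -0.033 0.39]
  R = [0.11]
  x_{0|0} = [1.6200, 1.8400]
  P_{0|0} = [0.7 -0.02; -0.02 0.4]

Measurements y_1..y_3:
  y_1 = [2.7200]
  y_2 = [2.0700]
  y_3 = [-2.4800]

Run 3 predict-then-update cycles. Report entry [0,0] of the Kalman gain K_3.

K[0,0] = 0.7552

step 1: x^-=[1.6244, 2.0668]  P^-=[1.0417 0.0514; 0.0514 0.7981]  S=[1.2376]  K=[0.8529; 0.2156]  nu=[0.5376]  x^+=[2.0829, 2.1827]  P^+=[0.1414 -0.1762; -0.1762 0.7406]
step 2: x^-=[2.0849, 2.4743]  P^-=[0.4992 -0.1720; -0.1720 1.0840]  S=[0.5953]  K=[0.7605; 0.2027]  nu=[-0.6829]  x^+=[1.5655, 2.3359]  P^+=[0.1549 -0.2638; -0.2638 1.0595]
step 3: x^-=[1.5809, 2.5550]  P^-=[0.5088 -0.2498; -0.2498 1.3787]  S=[0.5844]  K=[0.7552; 0.2095]  nu=[-4.7508]  x^+=[-2.0069, 1.5597]  P^+=[0.1755 -0.3423; -0.3423 1.3531]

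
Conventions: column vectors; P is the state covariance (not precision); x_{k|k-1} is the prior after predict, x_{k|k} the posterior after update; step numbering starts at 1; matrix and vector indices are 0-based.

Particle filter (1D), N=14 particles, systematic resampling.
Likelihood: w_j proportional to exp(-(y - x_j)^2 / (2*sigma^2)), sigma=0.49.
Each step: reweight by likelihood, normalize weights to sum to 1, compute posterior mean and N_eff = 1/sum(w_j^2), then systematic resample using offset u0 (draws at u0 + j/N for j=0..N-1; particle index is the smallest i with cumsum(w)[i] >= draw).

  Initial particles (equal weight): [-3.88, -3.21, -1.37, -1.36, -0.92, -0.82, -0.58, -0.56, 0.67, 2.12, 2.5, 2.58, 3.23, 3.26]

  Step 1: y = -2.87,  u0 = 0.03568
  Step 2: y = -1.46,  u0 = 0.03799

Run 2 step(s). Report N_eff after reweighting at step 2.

step 1: w=[0.1293, 0.8507, 0.0100, 0.0094, 0.0004, 0.0002, 0.0000, 0.0000, 0.0000, 0.0000, 0.0000, 0.0000, 0.0000, 0.0000]  mean=-3.2595  Neff=1.3503  idx=[0, 0, 1, 1, 1, 1, 1, 1, 1, 1, 1, 1, 1, 1]
step 2: w=[0.0002, 0.0002, 0.0833, 0.0833, 0.0833, 0.0833, 0.0833, 0.0833, 0.0833, 0.0833, 0.0833, 0.0833, 0.0833, 0.0833]  mean=-3.2103  Neff=12.0119  idx=[2, 3, 4, 5, 5, 6, 7, 8, 9, 10, 11, 11, 12, 13]

N_eff = 12.0119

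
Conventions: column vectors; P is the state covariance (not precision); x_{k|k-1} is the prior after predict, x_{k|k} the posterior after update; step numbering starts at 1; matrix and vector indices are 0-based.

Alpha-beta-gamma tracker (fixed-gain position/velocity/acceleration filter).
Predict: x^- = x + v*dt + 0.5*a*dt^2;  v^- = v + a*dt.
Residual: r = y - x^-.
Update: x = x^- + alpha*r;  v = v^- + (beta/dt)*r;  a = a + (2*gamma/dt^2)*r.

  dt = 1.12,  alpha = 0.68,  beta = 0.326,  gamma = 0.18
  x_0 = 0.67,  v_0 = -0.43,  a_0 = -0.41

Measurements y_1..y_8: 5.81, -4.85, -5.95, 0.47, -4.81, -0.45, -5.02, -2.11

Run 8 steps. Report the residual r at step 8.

step 1: x_pred=-0.0688  r=5.8788  x^+=3.9288  v^+=0.8219  a^+=1.2771
step 2: x_pred=5.6504  r=-10.5004  x^+=-1.4899  v^+=-0.8040  a^+=-1.7364
step 3: x_pred=-3.4794  r=-2.4706  x^+=-5.1594  v^+=-3.4679  a^+=-2.4454
step 4: x_pred=-10.5772  r=11.0472  x^+=-3.0651  v^+=-2.9912  a^+=0.7250
step 5: x_pred=-5.9605  r=1.1505  x^+=-5.1782  v^+=-1.8443  a^+=1.0552
step 6: x_pred=-6.5819  r=6.1319  x^+=-2.4122  v^+=1.1224  a^+=2.8150
step 7: x_pred=0.6104  r=-5.6304  x^+=-3.2183  v^+=2.6363  a^+=1.1991
step 8: x_pred=0.4865  r=-2.5965  x^+=-1.2791  v^+=3.2236  a^+=0.4540

resid = -2.5965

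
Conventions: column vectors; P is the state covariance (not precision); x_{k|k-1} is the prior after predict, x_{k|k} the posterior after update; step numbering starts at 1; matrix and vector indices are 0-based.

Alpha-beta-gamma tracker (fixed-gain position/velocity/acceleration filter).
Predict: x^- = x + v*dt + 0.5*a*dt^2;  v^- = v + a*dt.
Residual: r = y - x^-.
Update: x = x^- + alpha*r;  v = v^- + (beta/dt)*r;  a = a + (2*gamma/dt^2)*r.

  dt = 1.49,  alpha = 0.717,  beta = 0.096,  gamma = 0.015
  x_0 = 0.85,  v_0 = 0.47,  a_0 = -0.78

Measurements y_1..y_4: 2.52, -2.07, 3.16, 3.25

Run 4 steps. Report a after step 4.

step 1: x_pred=0.6845  r=1.8355  x^+=2.0005  v^+=-0.5739  a^+=-0.7552
step 2: x_pred=0.3071  r=-2.3771  x^+=-1.3973  v^+=-1.8523  a^+=-0.7873
step 3: x_pred=-5.0312  r=8.1912  x^+=0.8419  v^+=-2.4977  a^+=-0.6766
step 4: x_pred=-3.6308  r=6.8808  x^+=1.3027  v^+=-3.0625  a^+=-0.5837

a_post = -0.5837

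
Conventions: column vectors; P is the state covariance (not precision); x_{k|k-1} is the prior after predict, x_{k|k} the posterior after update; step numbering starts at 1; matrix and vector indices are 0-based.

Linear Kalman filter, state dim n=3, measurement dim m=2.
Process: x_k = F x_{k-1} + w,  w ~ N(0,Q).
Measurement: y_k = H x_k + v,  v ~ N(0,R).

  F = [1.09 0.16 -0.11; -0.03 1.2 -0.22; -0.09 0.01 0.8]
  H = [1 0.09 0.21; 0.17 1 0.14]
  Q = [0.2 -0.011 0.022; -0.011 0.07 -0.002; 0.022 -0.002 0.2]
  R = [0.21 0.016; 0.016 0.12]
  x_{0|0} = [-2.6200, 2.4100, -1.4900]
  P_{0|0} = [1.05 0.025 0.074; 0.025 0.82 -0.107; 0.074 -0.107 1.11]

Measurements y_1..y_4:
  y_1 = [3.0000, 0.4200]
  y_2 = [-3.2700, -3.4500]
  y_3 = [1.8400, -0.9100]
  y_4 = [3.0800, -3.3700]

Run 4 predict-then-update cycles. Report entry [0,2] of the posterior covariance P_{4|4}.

P_post[0,2] = -0.1135

step 1: x^-=[-2.3063, 3.2984, -0.9321]  P^-=[1.4767 0.1719 -0.1258; 0.1719 1.3611 -0.2902; -0.1258 -0.2902 0.9066]  S=[1.7048 0.5041; 0.5041 1.5128]  K=[0.8658 -0.0205; -0.1407 0.9391; 0.0651 -0.1437]  nu=[5.2052, -2.3558]  x^+=[2.2489, 0.3537, -0.2548]  P^+=[0.2159 -0.0025 -0.1629; -0.0025 0.1265 -0.1114; -0.1629 -0.1114 0.8775]
step 2: x^-=[2.5359, 0.4130, -0.4027]  P^-=[0.5125 0.0813 -0.2340; 0.0813 0.3516 -0.2601; -0.2340 -0.2601 0.7851]  S=[0.6665 0.1414; 0.1414 0.4455]  K=[0.6879 0.0862; -0.0741 0.7621; -0.0519 -0.4099]  nu=[-5.7585, -4.2378]  x^+=[-1.7908, -2.3895, 1.6328]  P^+=[0.1770 0.0128 -0.1540; 0.0128 0.1052 -0.1222; -0.1540 -0.1222 0.7024]
step 3: x^-=[-2.5139, -3.1729, 1.4436]  P^-=[0.4672 0.0939 -0.2083; 0.0939 0.3172 -0.2416; -0.2083 -0.2416 0.6712]  S=[0.6296 0.1487; 0.1487 0.4182]  K=[0.6599 0.1102; -0.0601 0.7371; -0.0417 -0.4230]  nu=[4.3363, 2.4882]  x^+=[0.6219, -1.5996, 0.2103]  P^+=[0.1663 0.0136 -0.1293; 0.0136 0.1009 -0.1120; -0.1293 -0.1120 0.5900]
step 4: x^-=[0.3988, -1.9844, 0.0963]  P^-=[0.4470 0.0843 -0.1744; 0.0843 0.3004 -0.2124; -0.1744 -0.2124 0.5958]  S=[0.6196 0.1442; 0.1442 0.4059]  K=[0.6504 0.1036; -0.0608 0.7238; -0.0212 -0.3834]  nu=[2.8396, -1.4669]  x^+=[2.0938, -3.2186, 0.5985]  P^+=[0.1611 0.0113 -0.1135; 0.0113 0.0982 -0.1017; -0.1135 -0.1017 0.5335]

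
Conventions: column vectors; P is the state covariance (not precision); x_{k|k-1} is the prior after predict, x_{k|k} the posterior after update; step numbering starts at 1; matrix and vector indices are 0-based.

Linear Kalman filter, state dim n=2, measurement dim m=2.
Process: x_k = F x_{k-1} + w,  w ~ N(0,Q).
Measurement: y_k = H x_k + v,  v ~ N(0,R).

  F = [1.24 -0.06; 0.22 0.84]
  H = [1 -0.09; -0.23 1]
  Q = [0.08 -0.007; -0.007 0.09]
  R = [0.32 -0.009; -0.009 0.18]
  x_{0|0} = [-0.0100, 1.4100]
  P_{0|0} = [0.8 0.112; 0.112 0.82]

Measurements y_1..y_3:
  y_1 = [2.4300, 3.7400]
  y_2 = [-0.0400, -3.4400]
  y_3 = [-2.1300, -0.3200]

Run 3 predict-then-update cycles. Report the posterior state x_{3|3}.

step 1: x^-=[-0.0970, 1.1822]  P^-=[1.2964 0.2851; 0.2851 0.7487]  S=[1.5711 -0.0836; -0.0836 0.8661]  K=[0.8122 0.0633; 0.1814 0.8062]  nu=[2.6334, 2.5355]  x^+=[2.2021, 3.7042]  P^+=[0.2652 0.0651; 0.0651 0.1585]
step 2: x^-=[2.5084, 3.5960]  P^-=[0.4786 0.1243; 0.1243 0.2387]  S=[0.7782 -0.0137; -0.0137 0.3868]  K=[0.6017 0.0580; 0.1418 0.5482]  nu=[-2.2247, -6.4590]  x^+=[0.7950, -0.2600]  P^+=[0.1965 0.0502; 0.0502 0.1089]
step 3: x^-=[1.0014, -0.0435]  P^-=[0.3751 0.0928; 0.0928 0.1950]  S=[0.6800 -0.0181; -0.0181 0.3521]  K=[0.5406 0.0463; 0.1240 0.4994]  nu=[-3.1353, -0.0462]  x^+=[-0.6957, -0.4552]  P^+=[0.1765 0.0441; 0.0441 0.0989]

x_post = [-0.6957, -0.4552]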